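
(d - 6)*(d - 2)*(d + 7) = d^3 - d^2 - 44*d + 84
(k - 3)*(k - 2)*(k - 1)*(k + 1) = k^4 - 5*k^3 + 5*k^2 + 5*k - 6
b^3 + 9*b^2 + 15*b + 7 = (b + 1)^2*(b + 7)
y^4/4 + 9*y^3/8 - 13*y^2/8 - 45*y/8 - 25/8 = (y/4 + 1/4)*(y - 5/2)*(y + 1)*(y + 5)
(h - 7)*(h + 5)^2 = h^3 + 3*h^2 - 45*h - 175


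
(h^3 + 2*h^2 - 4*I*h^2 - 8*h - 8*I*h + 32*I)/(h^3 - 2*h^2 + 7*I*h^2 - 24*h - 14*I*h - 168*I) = (h^2 + h*(-2 - 4*I) + 8*I)/(h^2 + h*(-6 + 7*I) - 42*I)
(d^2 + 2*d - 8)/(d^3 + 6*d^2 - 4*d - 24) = (d + 4)/(d^2 + 8*d + 12)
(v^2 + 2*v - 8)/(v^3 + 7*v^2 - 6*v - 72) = (v - 2)/(v^2 + 3*v - 18)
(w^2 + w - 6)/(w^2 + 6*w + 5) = (w^2 + w - 6)/(w^2 + 6*w + 5)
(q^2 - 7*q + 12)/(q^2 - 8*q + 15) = (q - 4)/(q - 5)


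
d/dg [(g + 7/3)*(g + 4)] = 2*g + 19/3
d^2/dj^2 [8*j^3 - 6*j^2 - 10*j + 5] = 48*j - 12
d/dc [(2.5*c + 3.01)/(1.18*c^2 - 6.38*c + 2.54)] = (-2.95*c^2 - 7.1036*c + 25.5538)/(1.3924*c^4 - 15.0568*c^3 + 46.6988*c^2 - 32.4104*c + 6.4516)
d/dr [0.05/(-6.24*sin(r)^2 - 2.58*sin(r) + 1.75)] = (0.624*sin(r) + 0.129)*cos(r)/(6.24*sin(r)^2 + 2.58*sin(r) - 1.75)^2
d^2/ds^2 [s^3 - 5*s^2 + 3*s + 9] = 6*s - 10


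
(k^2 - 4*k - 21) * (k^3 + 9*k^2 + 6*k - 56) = k^5 + 5*k^4 - 51*k^3 - 269*k^2 + 98*k + 1176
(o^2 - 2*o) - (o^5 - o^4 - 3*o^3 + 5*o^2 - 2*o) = -o^5 + o^4 + 3*o^3 - 4*o^2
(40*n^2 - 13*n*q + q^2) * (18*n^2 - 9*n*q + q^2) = 720*n^4 - 594*n^3*q + 175*n^2*q^2 - 22*n*q^3 + q^4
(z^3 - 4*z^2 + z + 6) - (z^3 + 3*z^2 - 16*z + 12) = -7*z^2 + 17*z - 6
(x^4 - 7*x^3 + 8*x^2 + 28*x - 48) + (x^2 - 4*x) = x^4 - 7*x^3 + 9*x^2 + 24*x - 48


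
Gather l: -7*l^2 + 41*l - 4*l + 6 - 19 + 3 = -7*l^2 + 37*l - 10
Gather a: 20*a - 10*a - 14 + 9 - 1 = 10*a - 6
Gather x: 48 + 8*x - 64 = 8*x - 16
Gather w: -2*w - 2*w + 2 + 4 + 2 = 8 - 4*w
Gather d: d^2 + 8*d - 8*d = d^2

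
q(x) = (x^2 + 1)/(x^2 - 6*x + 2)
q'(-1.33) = -0.05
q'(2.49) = -0.58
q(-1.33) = 0.24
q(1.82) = -0.77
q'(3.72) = -1.66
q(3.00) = -1.43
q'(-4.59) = -0.05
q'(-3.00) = -0.06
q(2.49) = -1.07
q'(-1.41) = -0.06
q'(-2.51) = -0.07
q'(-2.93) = -0.06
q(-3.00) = 0.34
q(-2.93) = 0.34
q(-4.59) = 0.44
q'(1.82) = -0.33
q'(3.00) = -0.86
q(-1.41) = 0.24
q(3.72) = -2.29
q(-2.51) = 0.31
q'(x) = 2*x/(x^2 - 6*x + 2) + (6 - 2*x)*(x^2 + 1)/(x^2 - 6*x + 2)^2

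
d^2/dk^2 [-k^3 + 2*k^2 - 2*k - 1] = 4 - 6*k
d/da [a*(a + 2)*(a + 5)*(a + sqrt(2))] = 4*a^3 + 3*sqrt(2)*a^2 + 21*a^2 + 14*sqrt(2)*a + 20*a + 10*sqrt(2)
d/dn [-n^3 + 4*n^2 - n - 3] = -3*n^2 + 8*n - 1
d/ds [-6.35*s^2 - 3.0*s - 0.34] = -12.7*s - 3.0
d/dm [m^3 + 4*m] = 3*m^2 + 4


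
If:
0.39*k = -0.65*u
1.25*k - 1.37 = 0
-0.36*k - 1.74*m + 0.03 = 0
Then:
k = 1.10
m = -0.21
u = -0.66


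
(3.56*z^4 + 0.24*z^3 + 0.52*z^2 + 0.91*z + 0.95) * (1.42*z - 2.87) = 5.0552*z^5 - 9.8764*z^4 + 0.0496*z^3 - 0.2002*z^2 - 1.2627*z - 2.7265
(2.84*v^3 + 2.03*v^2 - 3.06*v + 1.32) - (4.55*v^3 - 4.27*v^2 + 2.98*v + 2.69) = -1.71*v^3 + 6.3*v^2 - 6.04*v - 1.37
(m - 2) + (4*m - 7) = 5*m - 9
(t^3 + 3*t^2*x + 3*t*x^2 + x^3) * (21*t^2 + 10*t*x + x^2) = 21*t^5 + 73*t^4*x + 94*t^3*x^2 + 54*t^2*x^3 + 13*t*x^4 + x^5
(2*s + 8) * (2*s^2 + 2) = 4*s^3 + 16*s^2 + 4*s + 16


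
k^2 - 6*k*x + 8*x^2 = (k - 4*x)*(k - 2*x)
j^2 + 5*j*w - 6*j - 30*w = (j - 6)*(j + 5*w)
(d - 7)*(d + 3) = d^2 - 4*d - 21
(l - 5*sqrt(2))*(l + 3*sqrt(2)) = l^2 - 2*sqrt(2)*l - 30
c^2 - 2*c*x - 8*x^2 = (c - 4*x)*(c + 2*x)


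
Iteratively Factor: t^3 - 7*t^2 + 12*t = (t)*(t^2 - 7*t + 12) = t*(t - 3)*(t - 4)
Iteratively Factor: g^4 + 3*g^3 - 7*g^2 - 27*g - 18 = (g + 2)*(g^3 + g^2 - 9*g - 9) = (g + 2)*(g + 3)*(g^2 - 2*g - 3) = (g + 1)*(g + 2)*(g + 3)*(g - 3)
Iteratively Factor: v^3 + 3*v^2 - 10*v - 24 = (v + 4)*(v^2 - v - 6) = (v + 2)*(v + 4)*(v - 3)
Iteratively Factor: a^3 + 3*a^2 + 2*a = (a + 1)*(a^2 + 2*a) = (a + 1)*(a + 2)*(a)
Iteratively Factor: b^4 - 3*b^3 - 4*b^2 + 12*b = (b + 2)*(b^3 - 5*b^2 + 6*b) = (b - 3)*(b + 2)*(b^2 - 2*b) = (b - 3)*(b - 2)*(b + 2)*(b)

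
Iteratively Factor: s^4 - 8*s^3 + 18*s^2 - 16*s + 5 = (s - 1)*(s^3 - 7*s^2 + 11*s - 5) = (s - 1)^2*(s^2 - 6*s + 5) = (s - 1)^3*(s - 5)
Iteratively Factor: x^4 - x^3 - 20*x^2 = (x + 4)*(x^3 - 5*x^2) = x*(x + 4)*(x^2 - 5*x) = x^2*(x + 4)*(x - 5)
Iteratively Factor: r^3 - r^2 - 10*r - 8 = (r + 2)*(r^2 - 3*r - 4) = (r - 4)*(r + 2)*(r + 1)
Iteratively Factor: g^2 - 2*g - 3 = (g + 1)*(g - 3)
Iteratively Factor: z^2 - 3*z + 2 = (z - 2)*(z - 1)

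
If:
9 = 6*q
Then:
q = 3/2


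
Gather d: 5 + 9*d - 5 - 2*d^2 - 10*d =-2*d^2 - d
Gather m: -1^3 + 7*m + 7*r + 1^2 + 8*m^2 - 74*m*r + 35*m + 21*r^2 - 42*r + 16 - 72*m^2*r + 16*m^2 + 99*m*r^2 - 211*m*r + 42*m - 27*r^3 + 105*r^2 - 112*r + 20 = m^2*(24 - 72*r) + m*(99*r^2 - 285*r + 84) - 27*r^3 + 126*r^2 - 147*r + 36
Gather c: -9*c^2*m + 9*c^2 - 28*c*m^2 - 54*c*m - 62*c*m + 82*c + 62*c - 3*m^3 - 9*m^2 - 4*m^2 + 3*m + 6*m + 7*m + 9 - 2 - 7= c^2*(9 - 9*m) + c*(-28*m^2 - 116*m + 144) - 3*m^3 - 13*m^2 + 16*m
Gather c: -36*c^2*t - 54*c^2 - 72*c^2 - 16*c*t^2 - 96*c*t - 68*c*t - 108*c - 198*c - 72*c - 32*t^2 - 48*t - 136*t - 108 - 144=c^2*(-36*t - 126) + c*(-16*t^2 - 164*t - 378) - 32*t^2 - 184*t - 252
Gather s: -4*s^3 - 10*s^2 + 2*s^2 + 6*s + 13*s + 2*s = -4*s^3 - 8*s^2 + 21*s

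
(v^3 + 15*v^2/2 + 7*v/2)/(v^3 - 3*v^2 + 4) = v*(2*v^2 + 15*v + 7)/(2*(v^3 - 3*v^2 + 4))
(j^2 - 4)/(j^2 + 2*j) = (j - 2)/j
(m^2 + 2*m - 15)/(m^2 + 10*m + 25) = (m - 3)/(m + 5)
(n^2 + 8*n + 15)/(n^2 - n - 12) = (n + 5)/(n - 4)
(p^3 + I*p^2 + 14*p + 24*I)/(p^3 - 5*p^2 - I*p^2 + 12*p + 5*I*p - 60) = (p + 2*I)/(p - 5)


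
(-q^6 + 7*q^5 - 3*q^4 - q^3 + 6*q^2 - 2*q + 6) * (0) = 0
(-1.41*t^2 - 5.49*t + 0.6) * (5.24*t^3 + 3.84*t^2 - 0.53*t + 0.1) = -7.3884*t^5 - 34.182*t^4 - 17.1903*t^3 + 5.0727*t^2 - 0.867*t + 0.06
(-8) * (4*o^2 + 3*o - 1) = -32*o^2 - 24*o + 8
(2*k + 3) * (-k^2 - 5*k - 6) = -2*k^3 - 13*k^2 - 27*k - 18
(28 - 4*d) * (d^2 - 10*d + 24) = -4*d^3 + 68*d^2 - 376*d + 672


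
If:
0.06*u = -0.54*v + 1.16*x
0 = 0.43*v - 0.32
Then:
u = 19.3333333333333*x - 6.69767441860465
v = 0.74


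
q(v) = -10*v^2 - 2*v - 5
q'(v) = -20*v - 2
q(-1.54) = -25.64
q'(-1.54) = 28.80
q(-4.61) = -208.30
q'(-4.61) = 90.20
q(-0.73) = -8.87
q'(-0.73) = 12.60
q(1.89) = -44.50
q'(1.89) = -39.80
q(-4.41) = -190.66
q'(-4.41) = 86.20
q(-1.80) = -33.80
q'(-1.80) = 34.00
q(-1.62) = -28.00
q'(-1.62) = 30.40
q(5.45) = -312.92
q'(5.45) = -111.00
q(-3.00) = -89.00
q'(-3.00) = 58.00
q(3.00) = -101.00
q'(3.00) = -62.00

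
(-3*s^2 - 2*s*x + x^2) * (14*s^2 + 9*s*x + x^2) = -42*s^4 - 55*s^3*x - 7*s^2*x^2 + 7*s*x^3 + x^4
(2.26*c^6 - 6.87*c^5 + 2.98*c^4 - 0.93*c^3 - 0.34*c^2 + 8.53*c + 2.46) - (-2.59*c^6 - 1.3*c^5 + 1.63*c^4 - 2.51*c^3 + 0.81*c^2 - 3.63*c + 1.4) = 4.85*c^6 - 5.57*c^5 + 1.35*c^4 + 1.58*c^3 - 1.15*c^2 + 12.16*c + 1.06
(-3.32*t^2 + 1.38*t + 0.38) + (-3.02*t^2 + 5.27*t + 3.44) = -6.34*t^2 + 6.65*t + 3.82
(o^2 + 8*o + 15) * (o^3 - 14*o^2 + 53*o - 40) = o^5 - 6*o^4 - 44*o^3 + 174*o^2 + 475*o - 600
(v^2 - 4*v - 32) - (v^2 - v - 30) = -3*v - 2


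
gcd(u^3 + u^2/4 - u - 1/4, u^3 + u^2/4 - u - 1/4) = u^3 + u^2/4 - u - 1/4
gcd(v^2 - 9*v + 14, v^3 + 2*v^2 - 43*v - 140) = v - 7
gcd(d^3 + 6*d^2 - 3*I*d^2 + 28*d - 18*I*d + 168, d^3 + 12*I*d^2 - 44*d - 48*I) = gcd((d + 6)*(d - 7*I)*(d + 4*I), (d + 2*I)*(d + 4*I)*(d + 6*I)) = d + 4*I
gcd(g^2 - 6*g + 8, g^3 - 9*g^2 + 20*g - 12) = g - 2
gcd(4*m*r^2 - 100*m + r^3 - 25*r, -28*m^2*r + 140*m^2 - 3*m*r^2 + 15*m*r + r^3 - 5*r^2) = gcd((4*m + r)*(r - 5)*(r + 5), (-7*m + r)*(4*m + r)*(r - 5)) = 4*m*r - 20*m + r^2 - 5*r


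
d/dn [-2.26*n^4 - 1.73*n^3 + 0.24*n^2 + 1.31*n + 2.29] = -9.04*n^3 - 5.19*n^2 + 0.48*n + 1.31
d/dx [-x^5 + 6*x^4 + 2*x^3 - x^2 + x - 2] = -5*x^4 + 24*x^3 + 6*x^2 - 2*x + 1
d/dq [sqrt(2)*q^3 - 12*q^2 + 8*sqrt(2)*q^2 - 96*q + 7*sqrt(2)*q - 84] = 3*sqrt(2)*q^2 - 24*q + 16*sqrt(2)*q - 96 + 7*sqrt(2)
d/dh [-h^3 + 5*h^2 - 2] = h*(10 - 3*h)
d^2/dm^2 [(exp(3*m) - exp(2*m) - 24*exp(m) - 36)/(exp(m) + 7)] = 4*(exp(4*m) + 19*exp(3*m) + 105*exp(2*m) - 16*exp(m) - 231)*exp(m)/(exp(3*m) + 21*exp(2*m) + 147*exp(m) + 343)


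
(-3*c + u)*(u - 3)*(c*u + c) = -3*c^2*u^2 + 6*c^2*u + 9*c^2 + c*u^3 - 2*c*u^2 - 3*c*u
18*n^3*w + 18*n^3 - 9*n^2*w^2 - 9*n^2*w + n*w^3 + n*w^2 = (-6*n + w)*(-3*n + w)*(n*w + n)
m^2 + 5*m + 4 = (m + 1)*(m + 4)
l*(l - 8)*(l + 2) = l^3 - 6*l^2 - 16*l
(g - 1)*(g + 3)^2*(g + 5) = g^4 + 10*g^3 + 28*g^2 + 6*g - 45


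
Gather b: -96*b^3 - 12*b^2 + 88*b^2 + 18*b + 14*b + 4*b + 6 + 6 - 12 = -96*b^3 + 76*b^2 + 36*b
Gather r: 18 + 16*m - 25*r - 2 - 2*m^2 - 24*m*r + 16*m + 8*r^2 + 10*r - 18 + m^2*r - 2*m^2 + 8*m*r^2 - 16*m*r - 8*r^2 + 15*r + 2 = -4*m^2 + 8*m*r^2 + 32*m + r*(m^2 - 40*m)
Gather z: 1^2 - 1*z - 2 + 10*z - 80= 9*z - 81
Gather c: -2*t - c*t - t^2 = -c*t - t^2 - 2*t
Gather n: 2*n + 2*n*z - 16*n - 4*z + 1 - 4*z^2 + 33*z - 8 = n*(2*z - 14) - 4*z^2 + 29*z - 7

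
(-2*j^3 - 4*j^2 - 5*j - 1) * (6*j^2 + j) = -12*j^5 - 26*j^4 - 34*j^3 - 11*j^2 - j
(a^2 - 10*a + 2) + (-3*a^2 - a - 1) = -2*a^2 - 11*a + 1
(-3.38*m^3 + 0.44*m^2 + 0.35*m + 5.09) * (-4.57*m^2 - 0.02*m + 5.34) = 15.4466*m^5 - 1.9432*m^4 - 19.6575*m^3 - 20.9187*m^2 + 1.7672*m + 27.1806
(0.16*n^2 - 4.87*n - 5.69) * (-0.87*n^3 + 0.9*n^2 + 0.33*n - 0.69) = -0.1392*n^5 + 4.3809*n^4 + 0.620100000000001*n^3 - 6.8385*n^2 + 1.4826*n + 3.9261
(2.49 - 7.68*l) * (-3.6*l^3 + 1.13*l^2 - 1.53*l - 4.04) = 27.648*l^4 - 17.6424*l^3 + 14.5641*l^2 + 27.2175*l - 10.0596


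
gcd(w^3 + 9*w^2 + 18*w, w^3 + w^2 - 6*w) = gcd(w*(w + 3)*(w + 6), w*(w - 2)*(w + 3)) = w^2 + 3*w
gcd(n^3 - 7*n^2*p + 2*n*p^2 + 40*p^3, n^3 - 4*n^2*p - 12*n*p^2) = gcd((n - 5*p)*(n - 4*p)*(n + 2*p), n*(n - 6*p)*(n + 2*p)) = n + 2*p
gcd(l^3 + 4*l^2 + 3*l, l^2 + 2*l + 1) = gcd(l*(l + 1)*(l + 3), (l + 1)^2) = l + 1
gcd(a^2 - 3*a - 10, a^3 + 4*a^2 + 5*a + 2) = a + 2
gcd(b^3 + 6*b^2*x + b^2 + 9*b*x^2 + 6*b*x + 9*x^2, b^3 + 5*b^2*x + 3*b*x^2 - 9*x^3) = b^2 + 6*b*x + 9*x^2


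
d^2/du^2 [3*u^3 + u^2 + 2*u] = 18*u + 2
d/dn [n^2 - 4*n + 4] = 2*n - 4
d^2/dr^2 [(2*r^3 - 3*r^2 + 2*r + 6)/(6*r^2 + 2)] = 3*(4*r^3 + 63*r^2 - 4*r - 7)/(27*r^6 + 27*r^4 + 9*r^2 + 1)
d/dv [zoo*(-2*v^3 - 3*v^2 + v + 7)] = zoo*(v^2 + v + 1)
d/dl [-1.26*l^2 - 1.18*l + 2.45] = -2.52*l - 1.18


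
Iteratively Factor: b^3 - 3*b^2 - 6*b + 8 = (b - 1)*(b^2 - 2*b - 8) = (b - 4)*(b - 1)*(b + 2)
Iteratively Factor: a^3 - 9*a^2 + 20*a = (a - 5)*(a^2 - 4*a) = (a - 5)*(a - 4)*(a)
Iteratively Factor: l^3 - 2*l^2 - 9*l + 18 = (l + 3)*(l^2 - 5*l + 6) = (l - 2)*(l + 3)*(l - 3)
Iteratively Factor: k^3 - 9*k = (k + 3)*(k^2 - 3*k) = (k - 3)*(k + 3)*(k)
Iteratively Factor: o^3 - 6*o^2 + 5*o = (o - 5)*(o^2 - o) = o*(o - 5)*(o - 1)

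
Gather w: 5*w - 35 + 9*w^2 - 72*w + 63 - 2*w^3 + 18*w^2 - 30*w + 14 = -2*w^3 + 27*w^2 - 97*w + 42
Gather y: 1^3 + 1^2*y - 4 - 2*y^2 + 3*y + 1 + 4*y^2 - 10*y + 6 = 2*y^2 - 6*y + 4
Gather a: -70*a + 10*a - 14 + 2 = -60*a - 12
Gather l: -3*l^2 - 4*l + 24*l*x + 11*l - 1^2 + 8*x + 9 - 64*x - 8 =-3*l^2 + l*(24*x + 7) - 56*x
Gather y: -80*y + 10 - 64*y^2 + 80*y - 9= 1 - 64*y^2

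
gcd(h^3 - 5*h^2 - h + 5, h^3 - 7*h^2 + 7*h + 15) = h^2 - 4*h - 5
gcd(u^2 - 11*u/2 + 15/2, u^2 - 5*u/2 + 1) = 1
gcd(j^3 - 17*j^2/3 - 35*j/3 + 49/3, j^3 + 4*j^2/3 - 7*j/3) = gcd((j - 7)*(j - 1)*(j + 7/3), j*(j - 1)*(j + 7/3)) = j^2 + 4*j/3 - 7/3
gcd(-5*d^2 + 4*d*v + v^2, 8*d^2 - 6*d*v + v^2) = 1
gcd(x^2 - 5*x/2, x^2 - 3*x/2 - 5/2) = x - 5/2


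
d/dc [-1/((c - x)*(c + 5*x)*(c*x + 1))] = (x*(c - x)*(c + 5*x) + (c - x)*(c*x + 1) + (c + 5*x)*(c*x + 1))/((c - x)^2*(c + 5*x)^2*(c*x + 1)^2)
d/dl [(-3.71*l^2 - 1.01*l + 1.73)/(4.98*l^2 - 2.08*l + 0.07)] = (12.7466*l^2 - 17.7502*l + 3.5277)/(24.8004*l^4 - 20.7168*l^3 + 5.0236*l^2 - 0.2912*l + 0.0049)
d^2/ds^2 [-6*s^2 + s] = -12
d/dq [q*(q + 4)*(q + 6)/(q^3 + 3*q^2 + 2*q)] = (-7*q^2 - 44*q - 52)/(q^4 + 6*q^3 + 13*q^2 + 12*q + 4)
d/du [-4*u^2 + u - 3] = 1 - 8*u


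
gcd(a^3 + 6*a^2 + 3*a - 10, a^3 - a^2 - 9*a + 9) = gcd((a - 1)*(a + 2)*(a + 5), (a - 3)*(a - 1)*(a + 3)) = a - 1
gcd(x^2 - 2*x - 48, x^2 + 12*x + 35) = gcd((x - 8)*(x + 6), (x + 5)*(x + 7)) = 1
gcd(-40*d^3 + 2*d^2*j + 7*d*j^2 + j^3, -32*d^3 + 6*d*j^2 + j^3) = 8*d^2 - 2*d*j - j^2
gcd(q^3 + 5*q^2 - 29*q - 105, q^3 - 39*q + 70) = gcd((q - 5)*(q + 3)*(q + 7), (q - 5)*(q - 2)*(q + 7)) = q^2 + 2*q - 35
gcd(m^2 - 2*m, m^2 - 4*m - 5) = 1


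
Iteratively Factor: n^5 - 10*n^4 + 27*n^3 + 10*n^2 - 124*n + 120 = (n - 2)*(n^4 - 8*n^3 + 11*n^2 + 32*n - 60) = (n - 2)^2*(n^3 - 6*n^2 - n + 30) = (n - 3)*(n - 2)^2*(n^2 - 3*n - 10) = (n - 5)*(n - 3)*(n - 2)^2*(n + 2)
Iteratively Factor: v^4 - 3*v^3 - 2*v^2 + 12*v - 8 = (v - 1)*(v^3 - 2*v^2 - 4*v + 8) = (v - 2)*(v - 1)*(v^2 - 4) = (v - 2)^2*(v - 1)*(v + 2)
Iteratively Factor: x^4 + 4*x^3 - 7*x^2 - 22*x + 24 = (x + 4)*(x^3 - 7*x + 6) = (x + 3)*(x + 4)*(x^2 - 3*x + 2) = (x - 2)*(x + 3)*(x + 4)*(x - 1)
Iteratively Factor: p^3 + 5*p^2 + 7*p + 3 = (p + 1)*(p^2 + 4*p + 3) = (p + 1)^2*(p + 3)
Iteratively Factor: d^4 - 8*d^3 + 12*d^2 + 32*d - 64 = (d - 4)*(d^3 - 4*d^2 - 4*d + 16) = (d - 4)^2*(d^2 - 4) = (d - 4)^2*(d + 2)*(d - 2)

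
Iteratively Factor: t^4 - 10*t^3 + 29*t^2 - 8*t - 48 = (t - 4)*(t^3 - 6*t^2 + 5*t + 12) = (t - 4)^2*(t^2 - 2*t - 3) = (t - 4)^2*(t + 1)*(t - 3)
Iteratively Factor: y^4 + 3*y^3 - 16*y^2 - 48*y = (y + 4)*(y^3 - y^2 - 12*y) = (y - 4)*(y + 4)*(y^2 + 3*y) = (y - 4)*(y + 3)*(y + 4)*(y)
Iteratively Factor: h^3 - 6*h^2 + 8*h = (h - 4)*(h^2 - 2*h) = h*(h - 4)*(h - 2)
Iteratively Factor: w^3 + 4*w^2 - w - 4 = (w + 1)*(w^2 + 3*w - 4) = (w + 1)*(w + 4)*(w - 1)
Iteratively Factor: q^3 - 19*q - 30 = (q + 2)*(q^2 - 2*q - 15) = (q + 2)*(q + 3)*(q - 5)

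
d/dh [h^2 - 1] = 2*h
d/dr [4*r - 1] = 4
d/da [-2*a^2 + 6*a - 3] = 6 - 4*a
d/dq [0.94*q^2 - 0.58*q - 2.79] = 1.88*q - 0.58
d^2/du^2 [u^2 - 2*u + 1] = 2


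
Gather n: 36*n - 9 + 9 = 36*n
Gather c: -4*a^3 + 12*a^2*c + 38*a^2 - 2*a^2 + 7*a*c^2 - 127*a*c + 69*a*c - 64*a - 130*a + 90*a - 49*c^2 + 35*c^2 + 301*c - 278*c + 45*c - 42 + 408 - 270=-4*a^3 + 36*a^2 - 104*a + c^2*(7*a - 14) + c*(12*a^2 - 58*a + 68) + 96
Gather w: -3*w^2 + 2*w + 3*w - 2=-3*w^2 + 5*w - 2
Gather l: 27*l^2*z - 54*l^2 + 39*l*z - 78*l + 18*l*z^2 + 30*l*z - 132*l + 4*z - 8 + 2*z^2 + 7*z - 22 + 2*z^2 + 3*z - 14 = l^2*(27*z - 54) + l*(18*z^2 + 69*z - 210) + 4*z^2 + 14*z - 44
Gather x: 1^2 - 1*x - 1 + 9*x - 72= 8*x - 72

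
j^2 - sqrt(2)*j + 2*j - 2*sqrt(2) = (j + 2)*(j - sqrt(2))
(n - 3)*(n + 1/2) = n^2 - 5*n/2 - 3/2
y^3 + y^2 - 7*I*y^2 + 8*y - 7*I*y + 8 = (y + 1)*(y - 8*I)*(y + I)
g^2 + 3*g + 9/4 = (g + 3/2)^2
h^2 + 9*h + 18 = (h + 3)*(h + 6)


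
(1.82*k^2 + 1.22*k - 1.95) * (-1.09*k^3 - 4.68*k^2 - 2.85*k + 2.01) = -1.9838*k^5 - 9.8474*k^4 - 8.7711*k^3 + 9.3072*k^2 + 8.0097*k - 3.9195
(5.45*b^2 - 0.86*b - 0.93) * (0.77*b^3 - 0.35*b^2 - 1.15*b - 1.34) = 4.1965*b^5 - 2.5697*b^4 - 6.6826*b^3 - 5.9885*b^2 + 2.2219*b + 1.2462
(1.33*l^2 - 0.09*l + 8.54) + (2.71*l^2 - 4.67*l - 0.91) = 4.04*l^2 - 4.76*l + 7.63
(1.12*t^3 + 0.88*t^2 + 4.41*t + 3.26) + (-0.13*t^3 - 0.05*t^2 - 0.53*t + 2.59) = 0.99*t^3 + 0.83*t^2 + 3.88*t + 5.85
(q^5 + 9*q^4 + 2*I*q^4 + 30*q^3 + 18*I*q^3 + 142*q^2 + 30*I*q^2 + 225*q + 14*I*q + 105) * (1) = q^5 + 9*q^4 + 2*I*q^4 + 30*q^3 + 18*I*q^3 + 142*q^2 + 30*I*q^2 + 225*q + 14*I*q + 105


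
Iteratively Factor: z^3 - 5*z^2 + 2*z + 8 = (z - 4)*(z^2 - z - 2) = (z - 4)*(z + 1)*(z - 2)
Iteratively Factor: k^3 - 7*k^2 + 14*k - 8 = (k - 2)*(k^2 - 5*k + 4) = (k - 4)*(k - 2)*(k - 1)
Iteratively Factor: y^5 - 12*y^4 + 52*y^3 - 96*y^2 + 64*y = (y)*(y^4 - 12*y^3 + 52*y^2 - 96*y + 64) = y*(y - 2)*(y^3 - 10*y^2 + 32*y - 32) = y*(y - 4)*(y - 2)*(y^2 - 6*y + 8) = y*(y - 4)*(y - 2)^2*(y - 4)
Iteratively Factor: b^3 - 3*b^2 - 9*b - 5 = (b + 1)*(b^2 - 4*b - 5) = (b + 1)^2*(b - 5)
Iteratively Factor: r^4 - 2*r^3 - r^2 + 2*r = (r - 2)*(r^3 - r) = (r - 2)*(r + 1)*(r^2 - r) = r*(r - 2)*(r + 1)*(r - 1)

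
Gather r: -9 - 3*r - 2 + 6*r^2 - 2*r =6*r^2 - 5*r - 11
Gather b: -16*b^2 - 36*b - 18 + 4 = -16*b^2 - 36*b - 14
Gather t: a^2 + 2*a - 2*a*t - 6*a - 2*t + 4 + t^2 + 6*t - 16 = a^2 - 4*a + t^2 + t*(4 - 2*a) - 12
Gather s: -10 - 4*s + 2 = -4*s - 8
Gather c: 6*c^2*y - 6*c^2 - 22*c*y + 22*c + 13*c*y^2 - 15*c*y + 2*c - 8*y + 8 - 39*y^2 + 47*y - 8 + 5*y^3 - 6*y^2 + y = c^2*(6*y - 6) + c*(13*y^2 - 37*y + 24) + 5*y^3 - 45*y^2 + 40*y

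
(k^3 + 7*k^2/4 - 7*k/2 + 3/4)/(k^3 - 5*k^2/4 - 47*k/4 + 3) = (k - 1)/(k - 4)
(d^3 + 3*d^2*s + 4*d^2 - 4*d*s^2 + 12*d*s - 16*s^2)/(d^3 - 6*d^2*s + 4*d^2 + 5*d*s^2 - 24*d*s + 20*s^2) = (-d - 4*s)/(-d + 5*s)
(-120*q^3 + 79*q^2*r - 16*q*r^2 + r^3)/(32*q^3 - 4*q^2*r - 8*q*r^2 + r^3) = (-15*q^2 + 8*q*r - r^2)/(4*q^2 - r^2)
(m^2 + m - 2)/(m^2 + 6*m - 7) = (m + 2)/(m + 7)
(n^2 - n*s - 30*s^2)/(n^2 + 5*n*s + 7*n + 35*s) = (n - 6*s)/(n + 7)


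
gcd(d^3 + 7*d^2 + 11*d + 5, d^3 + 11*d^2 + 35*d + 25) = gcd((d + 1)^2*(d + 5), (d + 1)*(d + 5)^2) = d^2 + 6*d + 5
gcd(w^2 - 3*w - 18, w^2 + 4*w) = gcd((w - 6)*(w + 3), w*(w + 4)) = 1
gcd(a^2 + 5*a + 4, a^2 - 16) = a + 4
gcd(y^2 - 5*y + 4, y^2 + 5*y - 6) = y - 1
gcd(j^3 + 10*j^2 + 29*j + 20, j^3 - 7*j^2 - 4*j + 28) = 1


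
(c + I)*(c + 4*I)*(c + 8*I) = c^3 + 13*I*c^2 - 44*c - 32*I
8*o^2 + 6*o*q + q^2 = (2*o + q)*(4*o + q)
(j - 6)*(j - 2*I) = j^2 - 6*j - 2*I*j + 12*I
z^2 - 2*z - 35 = (z - 7)*(z + 5)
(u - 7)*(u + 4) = u^2 - 3*u - 28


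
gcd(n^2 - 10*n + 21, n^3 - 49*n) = n - 7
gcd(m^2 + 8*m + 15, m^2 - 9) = m + 3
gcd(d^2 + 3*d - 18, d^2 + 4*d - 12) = d + 6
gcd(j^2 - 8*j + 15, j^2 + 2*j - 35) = j - 5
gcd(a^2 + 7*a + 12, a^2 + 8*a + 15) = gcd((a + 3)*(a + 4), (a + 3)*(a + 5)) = a + 3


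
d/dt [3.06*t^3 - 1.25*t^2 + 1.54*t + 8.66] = 9.18*t^2 - 2.5*t + 1.54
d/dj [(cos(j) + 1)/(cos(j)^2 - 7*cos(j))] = (sin(j) - 7*sin(j)/cos(j)^2 + 2*tan(j))/(cos(j) - 7)^2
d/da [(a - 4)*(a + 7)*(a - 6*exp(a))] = -6*a^2*exp(a) + 3*a^2 - 30*a*exp(a) + 6*a + 150*exp(a) - 28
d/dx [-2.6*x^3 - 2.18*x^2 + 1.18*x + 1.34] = -7.8*x^2 - 4.36*x + 1.18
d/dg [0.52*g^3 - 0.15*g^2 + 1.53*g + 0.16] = 1.56*g^2 - 0.3*g + 1.53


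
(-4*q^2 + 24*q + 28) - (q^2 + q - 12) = -5*q^2 + 23*q + 40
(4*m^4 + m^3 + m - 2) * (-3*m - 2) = -12*m^5 - 11*m^4 - 2*m^3 - 3*m^2 + 4*m + 4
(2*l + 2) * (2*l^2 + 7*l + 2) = 4*l^3 + 18*l^2 + 18*l + 4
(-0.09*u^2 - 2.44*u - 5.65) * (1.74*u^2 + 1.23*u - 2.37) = -0.1566*u^4 - 4.3563*u^3 - 12.6189*u^2 - 1.1667*u + 13.3905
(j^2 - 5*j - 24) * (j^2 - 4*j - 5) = j^4 - 9*j^3 - 9*j^2 + 121*j + 120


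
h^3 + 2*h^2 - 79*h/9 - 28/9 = (h - 7/3)*(h + 1/3)*(h + 4)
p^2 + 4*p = p*(p + 4)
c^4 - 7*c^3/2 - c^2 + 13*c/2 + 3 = (c - 3)*(c - 2)*(c + 1/2)*(c + 1)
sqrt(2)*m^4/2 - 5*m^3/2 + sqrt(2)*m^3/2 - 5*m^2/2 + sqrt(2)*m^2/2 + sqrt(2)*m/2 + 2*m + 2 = (m + 1)*(m - 2*sqrt(2))*(m - sqrt(2))*(sqrt(2)*m/2 + 1/2)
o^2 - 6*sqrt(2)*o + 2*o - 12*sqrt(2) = (o + 2)*(o - 6*sqrt(2))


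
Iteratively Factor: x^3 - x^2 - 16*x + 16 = (x - 1)*(x^2 - 16) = (x - 4)*(x - 1)*(x + 4)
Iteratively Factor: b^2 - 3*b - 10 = (b - 5)*(b + 2)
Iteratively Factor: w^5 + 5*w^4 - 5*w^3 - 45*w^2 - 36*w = (w)*(w^4 + 5*w^3 - 5*w^2 - 45*w - 36) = w*(w + 3)*(w^3 + 2*w^2 - 11*w - 12) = w*(w + 1)*(w + 3)*(w^2 + w - 12) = w*(w + 1)*(w + 3)*(w + 4)*(w - 3)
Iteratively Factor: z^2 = (z)*(z)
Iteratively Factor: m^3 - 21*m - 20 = (m - 5)*(m^2 + 5*m + 4) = (m - 5)*(m + 4)*(m + 1)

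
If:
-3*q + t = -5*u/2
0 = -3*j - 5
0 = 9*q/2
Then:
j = -5/3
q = 0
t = -5*u/2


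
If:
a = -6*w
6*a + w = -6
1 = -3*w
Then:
No Solution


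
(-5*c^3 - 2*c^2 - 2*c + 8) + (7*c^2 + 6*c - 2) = -5*c^3 + 5*c^2 + 4*c + 6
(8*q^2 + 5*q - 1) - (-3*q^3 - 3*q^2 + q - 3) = 3*q^3 + 11*q^2 + 4*q + 2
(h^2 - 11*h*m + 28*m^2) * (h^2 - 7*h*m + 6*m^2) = h^4 - 18*h^3*m + 111*h^2*m^2 - 262*h*m^3 + 168*m^4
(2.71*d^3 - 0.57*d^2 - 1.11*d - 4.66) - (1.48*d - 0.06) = 2.71*d^3 - 0.57*d^2 - 2.59*d - 4.6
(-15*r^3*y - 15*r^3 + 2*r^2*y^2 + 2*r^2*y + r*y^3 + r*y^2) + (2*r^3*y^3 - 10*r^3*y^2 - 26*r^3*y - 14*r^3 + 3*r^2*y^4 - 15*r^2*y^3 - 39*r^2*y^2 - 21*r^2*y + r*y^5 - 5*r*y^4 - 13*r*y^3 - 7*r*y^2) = 2*r^3*y^3 - 10*r^3*y^2 - 41*r^3*y - 29*r^3 + 3*r^2*y^4 - 15*r^2*y^3 - 37*r^2*y^2 - 19*r^2*y + r*y^5 - 5*r*y^4 - 12*r*y^3 - 6*r*y^2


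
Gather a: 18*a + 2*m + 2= 18*a + 2*m + 2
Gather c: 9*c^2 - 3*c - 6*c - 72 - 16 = 9*c^2 - 9*c - 88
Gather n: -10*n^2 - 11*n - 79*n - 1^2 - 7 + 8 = -10*n^2 - 90*n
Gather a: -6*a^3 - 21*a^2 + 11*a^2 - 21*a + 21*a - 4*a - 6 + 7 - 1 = -6*a^3 - 10*a^2 - 4*a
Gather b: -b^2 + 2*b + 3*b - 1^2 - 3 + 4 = -b^2 + 5*b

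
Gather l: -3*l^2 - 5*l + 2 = -3*l^2 - 5*l + 2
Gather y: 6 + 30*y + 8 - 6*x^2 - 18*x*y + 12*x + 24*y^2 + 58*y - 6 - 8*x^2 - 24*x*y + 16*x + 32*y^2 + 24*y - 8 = -14*x^2 + 28*x + 56*y^2 + y*(112 - 42*x)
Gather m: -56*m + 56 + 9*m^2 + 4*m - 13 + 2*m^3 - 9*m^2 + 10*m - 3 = 2*m^3 - 42*m + 40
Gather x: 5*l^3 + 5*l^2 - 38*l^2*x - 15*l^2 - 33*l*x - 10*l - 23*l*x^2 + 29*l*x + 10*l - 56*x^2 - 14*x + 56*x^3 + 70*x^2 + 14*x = 5*l^3 - 10*l^2 + 56*x^3 + x^2*(14 - 23*l) + x*(-38*l^2 - 4*l)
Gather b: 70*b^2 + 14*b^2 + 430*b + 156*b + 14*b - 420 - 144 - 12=84*b^2 + 600*b - 576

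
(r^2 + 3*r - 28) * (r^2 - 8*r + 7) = r^4 - 5*r^3 - 45*r^2 + 245*r - 196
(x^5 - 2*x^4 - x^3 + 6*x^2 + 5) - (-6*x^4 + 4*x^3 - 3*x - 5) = x^5 + 4*x^4 - 5*x^3 + 6*x^2 + 3*x + 10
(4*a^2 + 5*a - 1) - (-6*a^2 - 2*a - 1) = 10*a^2 + 7*a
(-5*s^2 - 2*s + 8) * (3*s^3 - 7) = -15*s^5 - 6*s^4 + 24*s^3 + 35*s^2 + 14*s - 56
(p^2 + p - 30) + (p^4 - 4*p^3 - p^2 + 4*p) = p^4 - 4*p^3 + 5*p - 30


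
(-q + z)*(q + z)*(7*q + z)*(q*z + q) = -7*q^4*z - 7*q^4 - q^3*z^2 - q^3*z + 7*q^2*z^3 + 7*q^2*z^2 + q*z^4 + q*z^3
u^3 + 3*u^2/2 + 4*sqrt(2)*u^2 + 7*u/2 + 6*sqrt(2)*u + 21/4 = (u + 3/2)*(u + sqrt(2)/2)*(u + 7*sqrt(2)/2)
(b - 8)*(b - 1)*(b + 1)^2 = b^4 - 7*b^3 - 9*b^2 + 7*b + 8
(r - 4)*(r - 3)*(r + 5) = r^3 - 2*r^2 - 23*r + 60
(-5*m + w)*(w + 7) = -5*m*w - 35*m + w^2 + 7*w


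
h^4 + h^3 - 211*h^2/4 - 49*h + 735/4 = (h - 7)*(h - 3/2)*(h + 5/2)*(h + 7)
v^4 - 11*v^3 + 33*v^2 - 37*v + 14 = (v - 7)*(v - 2)*(v - 1)^2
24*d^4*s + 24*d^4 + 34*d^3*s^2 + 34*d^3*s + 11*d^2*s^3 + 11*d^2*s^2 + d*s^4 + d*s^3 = (d + s)*(4*d + s)*(6*d + s)*(d*s + d)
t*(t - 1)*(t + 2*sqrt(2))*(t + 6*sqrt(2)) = t^4 - t^3 + 8*sqrt(2)*t^3 - 8*sqrt(2)*t^2 + 24*t^2 - 24*t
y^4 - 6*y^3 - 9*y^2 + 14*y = y*(y - 7)*(y - 1)*(y + 2)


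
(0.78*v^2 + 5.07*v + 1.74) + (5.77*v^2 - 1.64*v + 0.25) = 6.55*v^2 + 3.43*v + 1.99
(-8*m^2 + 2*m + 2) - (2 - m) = -8*m^2 + 3*m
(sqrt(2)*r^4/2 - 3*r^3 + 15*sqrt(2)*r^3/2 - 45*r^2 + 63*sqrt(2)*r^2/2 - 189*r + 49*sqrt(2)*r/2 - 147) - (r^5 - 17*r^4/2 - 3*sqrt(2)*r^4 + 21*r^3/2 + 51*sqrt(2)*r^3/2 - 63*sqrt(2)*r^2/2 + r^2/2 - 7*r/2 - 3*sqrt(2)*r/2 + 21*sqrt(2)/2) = -r^5 + 7*sqrt(2)*r^4/2 + 17*r^4/2 - 18*sqrt(2)*r^3 - 27*r^3/2 - 91*r^2/2 + 63*sqrt(2)*r^2 - 371*r/2 + 26*sqrt(2)*r - 147 - 21*sqrt(2)/2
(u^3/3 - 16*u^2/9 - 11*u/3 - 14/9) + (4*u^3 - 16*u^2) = 13*u^3/3 - 160*u^2/9 - 11*u/3 - 14/9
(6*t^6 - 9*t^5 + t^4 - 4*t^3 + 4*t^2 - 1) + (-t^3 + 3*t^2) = 6*t^6 - 9*t^5 + t^4 - 5*t^3 + 7*t^2 - 1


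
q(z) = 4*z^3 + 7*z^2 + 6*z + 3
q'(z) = 12*z^2 + 14*z + 6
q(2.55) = 130.14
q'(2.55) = 119.73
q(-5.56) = -501.48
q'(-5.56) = 299.12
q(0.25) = 5.00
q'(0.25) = 10.25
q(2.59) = 134.99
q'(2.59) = 122.76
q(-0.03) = 2.83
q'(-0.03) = 5.59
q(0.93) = 17.85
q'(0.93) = 29.40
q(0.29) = 5.43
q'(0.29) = 11.07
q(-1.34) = -2.10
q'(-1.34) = 8.79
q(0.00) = 3.00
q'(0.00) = 6.00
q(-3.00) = -60.00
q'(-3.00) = 72.00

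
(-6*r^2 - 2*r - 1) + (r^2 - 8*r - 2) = -5*r^2 - 10*r - 3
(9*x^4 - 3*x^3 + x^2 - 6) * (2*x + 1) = 18*x^5 + 3*x^4 - x^3 + x^2 - 12*x - 6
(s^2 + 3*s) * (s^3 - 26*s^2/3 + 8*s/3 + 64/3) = s^5 - 17*s^4/3 - 70*s^3/3 + 88*s^2/3 + 64*s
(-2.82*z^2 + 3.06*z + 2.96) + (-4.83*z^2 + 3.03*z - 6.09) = -7.65*z^2 + 6.09*z - 3.13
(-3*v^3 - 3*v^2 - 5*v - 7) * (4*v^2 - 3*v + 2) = -12*v^5 - 3*v^4 - 17*v^3 - 19*v^2 + 11*v - 14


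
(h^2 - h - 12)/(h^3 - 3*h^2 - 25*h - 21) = (h - 4)/(h^2 - 6*h - 7)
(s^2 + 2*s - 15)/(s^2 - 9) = (s + 5)/(s + 3)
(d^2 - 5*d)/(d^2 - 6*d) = (d - 5)/(d - 6)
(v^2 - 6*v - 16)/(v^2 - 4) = (v - 8)/(v - 2)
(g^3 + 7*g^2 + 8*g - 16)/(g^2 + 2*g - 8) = (g^2 + 3*g - 4)/(g - 2)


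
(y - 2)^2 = y^2 - 4*y + 4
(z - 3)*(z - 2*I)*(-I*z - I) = -I*z^3 - 2*z^2 + 2*I*z^2 + 4*z + 3*I*z + 6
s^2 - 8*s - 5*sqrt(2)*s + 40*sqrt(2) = (s - 8)*(s - 5*sqrt(2))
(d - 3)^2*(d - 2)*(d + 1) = d^4 - 7*d^3 + 13*d^2 + 3*d - 18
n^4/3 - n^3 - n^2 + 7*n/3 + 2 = (n/3 + 1/3)*(n - 3)*(n - 2)*(n + 1)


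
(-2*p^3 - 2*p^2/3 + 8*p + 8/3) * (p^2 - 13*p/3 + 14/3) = -2*p^5 + 8*p^4 + 14*p^3/9 - 316*p^2/9 + 232*p/9 + 112/9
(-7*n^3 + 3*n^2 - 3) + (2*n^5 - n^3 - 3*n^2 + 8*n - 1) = 2*n^5 - 8*n^3 + 8*n - 4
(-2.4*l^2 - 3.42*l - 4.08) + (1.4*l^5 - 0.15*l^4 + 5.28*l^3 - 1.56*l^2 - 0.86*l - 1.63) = 1.4*l^5 - 0.15*l^4 + 5.28*l^3 - 3.96*l^2 - 4.28*l - 5.71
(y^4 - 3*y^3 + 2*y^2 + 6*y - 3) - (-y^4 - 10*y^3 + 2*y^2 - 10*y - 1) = 2*y^4 + 7*y^3 + 16*y - 2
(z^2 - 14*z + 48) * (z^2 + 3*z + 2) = z^4 - 11*z^3 + 8*z^2 + 116*z + 96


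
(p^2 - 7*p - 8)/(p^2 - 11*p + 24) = (p + 1)/(p - 3)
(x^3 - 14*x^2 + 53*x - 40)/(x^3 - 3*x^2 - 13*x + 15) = (x - 8)/(x + 3)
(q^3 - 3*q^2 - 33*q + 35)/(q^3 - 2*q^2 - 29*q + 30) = (q - 7)/(q - 6)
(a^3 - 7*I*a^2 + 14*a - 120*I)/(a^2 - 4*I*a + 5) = (a^2 - 2*I*a + 24)/(a + I)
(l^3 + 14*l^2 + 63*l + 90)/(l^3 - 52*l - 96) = (l^2 + 8*l + 15)/(l^2 - 6*l - 16)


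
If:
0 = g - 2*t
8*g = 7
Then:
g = 7/8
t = 7/16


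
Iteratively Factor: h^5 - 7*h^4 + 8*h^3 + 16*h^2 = (h)*(h^4 - 7*h^3 + 8*h^2 + 16*h) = h*(h - 4)*(h^3 - 3*h^2 - 4*h) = h^2*(h - 4)*(h^2 - 3*h - 4) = h^2*(h - 4)^2*(h + 1)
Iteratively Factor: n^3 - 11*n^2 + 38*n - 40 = (n - 4)*(n^2 - 7*n + 10) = (n - 4)*(n - 2)*(n - 5)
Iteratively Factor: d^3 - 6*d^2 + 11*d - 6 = (d - 2)*(d^2 - 4*d + 3) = (d - 3)*(d - 2)*(d - 1)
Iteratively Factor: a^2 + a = (a)*(a + 1)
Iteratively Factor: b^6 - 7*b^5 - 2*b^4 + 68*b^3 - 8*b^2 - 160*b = (b - 4)*(b^5 - 3*b^4 - 14*b^3 + 12*b^2 + 40*b) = (b - 4)*(b + 2)*(b^4 - 5*b^3 - 4*b^2 + 20*b) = (b - 5)*(b - 4)*(b + 2)*(b^3 - 4*b) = (b - 5)*(b - 4)*(b - 2)*(b + 2)*(b^2 + 2*b) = b*(b - 5)*(b - 4)*(b - 2)*(b + 2)*(b + 2)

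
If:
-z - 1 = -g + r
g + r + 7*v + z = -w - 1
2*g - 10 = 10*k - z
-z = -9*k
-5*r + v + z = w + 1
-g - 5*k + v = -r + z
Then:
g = 2368/473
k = 6/473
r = 1841/473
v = 611/473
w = -9013/473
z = 54/473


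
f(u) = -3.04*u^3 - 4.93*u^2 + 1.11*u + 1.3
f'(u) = -9.12*u^2 - 9.86*u + 1.11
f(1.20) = -9.72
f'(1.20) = -23.85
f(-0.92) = -1.53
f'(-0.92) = 2.46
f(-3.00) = 35.68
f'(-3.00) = -51.39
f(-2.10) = 5.38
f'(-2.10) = -18.40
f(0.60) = -0.47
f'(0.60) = -8.09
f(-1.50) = -1.20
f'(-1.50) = -4.62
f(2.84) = -104.95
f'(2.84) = -100.45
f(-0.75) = -1.02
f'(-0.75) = 3.38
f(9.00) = -2604.20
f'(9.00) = -826.35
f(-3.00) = 35.68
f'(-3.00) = -51.39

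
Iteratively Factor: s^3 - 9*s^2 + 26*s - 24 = (s - 2)*(s^2 - 7*s + 12) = (s - 4)*(s - 2)*(s - 3)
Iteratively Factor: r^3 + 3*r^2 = (r)*(r^2 + 3*r) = r^2*(r + 3)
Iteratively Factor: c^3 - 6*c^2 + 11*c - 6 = (c - 2)*(c^2 - 4*c + 3) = (c - 2)*(c - 1)*(c - 3)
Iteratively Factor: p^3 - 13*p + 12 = (p - 1)*(p^2 + p - 12) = (p - 1)*(p + 4)*(p - 3)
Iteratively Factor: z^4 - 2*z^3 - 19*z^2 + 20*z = (z - 1)*(z^3 - z^2 - 20*z) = z*(z - 1)*(z^2 - z - 20) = z*(z - 5)*(z - 1)*(z + 4)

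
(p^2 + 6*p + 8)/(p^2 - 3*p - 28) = (p + 2)/(p - 7)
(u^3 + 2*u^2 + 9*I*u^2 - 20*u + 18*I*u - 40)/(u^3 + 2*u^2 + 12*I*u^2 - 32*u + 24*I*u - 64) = (u + 5*I)/(u + 8*I)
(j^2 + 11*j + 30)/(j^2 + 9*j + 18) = (j + 5)/(j + 3)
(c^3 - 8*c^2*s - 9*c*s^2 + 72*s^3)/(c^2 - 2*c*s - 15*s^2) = (-c^2 + 11*c*s - 24*s^2)/(-c + 5*s)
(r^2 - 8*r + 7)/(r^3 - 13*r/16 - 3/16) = 16*(r - 7)/(16*r^2 + 16*r + 3)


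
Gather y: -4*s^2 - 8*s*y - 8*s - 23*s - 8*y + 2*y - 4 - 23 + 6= -4*s^2 - 31*s + y*(-8*s - 6) - 21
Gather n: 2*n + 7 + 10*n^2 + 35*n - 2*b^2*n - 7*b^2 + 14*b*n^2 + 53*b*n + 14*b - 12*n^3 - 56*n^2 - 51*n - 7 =-7*b^2 + 14*b - 12*n^3 + n^2*(14*b - 46) + n*(-2*b^2 + 53*b - 14)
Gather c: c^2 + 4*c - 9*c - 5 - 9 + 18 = c^2 - 5*c + 4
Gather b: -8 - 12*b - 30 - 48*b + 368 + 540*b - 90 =480*b + 240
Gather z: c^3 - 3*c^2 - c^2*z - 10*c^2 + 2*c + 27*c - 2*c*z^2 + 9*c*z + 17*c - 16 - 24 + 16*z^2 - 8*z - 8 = c^3 - 13*c^2 + 46*c + z^2*(16 - 2*c) + z*(-c^2 + 9*c - 8) - 48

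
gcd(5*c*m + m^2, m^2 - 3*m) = m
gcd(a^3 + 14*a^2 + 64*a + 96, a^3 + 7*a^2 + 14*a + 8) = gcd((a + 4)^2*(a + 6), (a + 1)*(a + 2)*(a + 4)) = a + 4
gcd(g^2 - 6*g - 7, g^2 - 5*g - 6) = g + 1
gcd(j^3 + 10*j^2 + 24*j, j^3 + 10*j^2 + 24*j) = j^3 + 10*j^2 + 24*j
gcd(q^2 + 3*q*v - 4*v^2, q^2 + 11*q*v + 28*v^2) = q + 4*v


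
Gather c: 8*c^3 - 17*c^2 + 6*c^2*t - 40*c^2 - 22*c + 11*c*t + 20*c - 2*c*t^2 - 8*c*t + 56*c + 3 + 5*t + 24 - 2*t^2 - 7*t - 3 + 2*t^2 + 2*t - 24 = 8*c^3 + c^2*(6*t - 57) + c*(-2*t^2 + 3*t + 54)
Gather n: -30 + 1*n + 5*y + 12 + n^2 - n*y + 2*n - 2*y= n^2 + n*(3 - y) + 3*y - 18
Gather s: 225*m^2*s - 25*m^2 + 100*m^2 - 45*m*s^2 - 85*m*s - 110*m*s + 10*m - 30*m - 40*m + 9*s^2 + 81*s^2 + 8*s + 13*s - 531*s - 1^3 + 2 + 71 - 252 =75*m^2 - 60*m + s^2*(90 - 45*m) + s*(225*m^2 - 195*m - 510) - 180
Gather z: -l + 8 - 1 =7 - l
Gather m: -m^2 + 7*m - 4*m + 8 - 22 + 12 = -m^2 + 3*m - 2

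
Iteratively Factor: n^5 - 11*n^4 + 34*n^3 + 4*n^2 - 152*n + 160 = (n - 4)*(n^4 - 7*n^3 + 6*n^2 + 28*n - 40) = (n - 4)*(n - 2)*(n^3 - 5*n^2 - 4*n + 20) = (n - 5)*(n - 4)*(n - 2)*(n^2 - 4) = (n - 5)*(n - 4)*(n - 2)*(n + 2)*(n - 2)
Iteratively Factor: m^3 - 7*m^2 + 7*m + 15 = (m - 3)*(m^2 - 4*m - 5) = (m - 3)*(m + 1)*(m - 5)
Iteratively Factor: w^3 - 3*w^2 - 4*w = (w + 1)*(w^2 - 4*w) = w*(w + 1)*(w - 4)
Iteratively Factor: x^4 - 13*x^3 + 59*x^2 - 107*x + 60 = (x - 5)*(x^3 - 8*x^2 + 19*x - 12) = (x - 5)*(x - 1)*(x^2 - 7*x + 12) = (x - 5)*(x - 4)*(x - 1)*(x - 3)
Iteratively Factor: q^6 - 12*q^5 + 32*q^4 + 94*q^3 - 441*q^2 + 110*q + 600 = (q + 3)*(q^5 - 15*q^4 + 77*q^3 - 137*q^2 - 30*q + 200) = (q - 5)*(q + 3)*(q^4 - 10*q^3 + 27*q^2 - 2*q - 40) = (q - 5)*(q - 2)*(q + 3)*(q^3 - 8*q^2 + 11*q + 20) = (q - 5)^2*(q - 2)*(q + 3)*(q^2 - 3*q - 4) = (q - 5)^2*(q - 4)*(q - 2)*(q + 3)*(q + 1)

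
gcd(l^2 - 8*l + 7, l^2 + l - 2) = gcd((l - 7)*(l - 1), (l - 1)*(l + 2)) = l - 1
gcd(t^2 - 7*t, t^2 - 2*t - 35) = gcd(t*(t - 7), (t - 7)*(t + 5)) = t - 7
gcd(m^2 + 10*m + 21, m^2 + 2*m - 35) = m + 7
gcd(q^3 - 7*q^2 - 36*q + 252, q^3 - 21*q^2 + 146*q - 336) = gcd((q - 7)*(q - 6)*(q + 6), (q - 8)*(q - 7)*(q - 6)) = q^2 - 13*q + 42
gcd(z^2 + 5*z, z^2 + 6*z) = z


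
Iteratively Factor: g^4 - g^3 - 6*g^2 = (g)*(g^3 - g^2 - 6*g) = g*(g + 2)*(g^2 - 3*g) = g*(g - 3)*(g + 2)*(g)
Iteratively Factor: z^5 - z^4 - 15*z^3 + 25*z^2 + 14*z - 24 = (z + 4)*(z^4 - 5*z^3 + 5*z^2 + 5*z - 6) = (z + 1)*(z + 4)*(z^3 - 6*z^2 + 11*z - 6) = (z - 2)*(z + 1)*(z + 4)*(z^2 - 4*z + 3) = (z - 3)*(z - 2)*(z + 1)*(z + 4)*(z - 1)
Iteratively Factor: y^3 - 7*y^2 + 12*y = (y)*(y^2 - 7*y + 12) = y*(y - 3)*(y - 4)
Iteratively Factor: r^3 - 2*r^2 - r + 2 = (r + 1)*(r^2 - 3*r + 2) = (r - 1)*(r + 1)*(r - 2)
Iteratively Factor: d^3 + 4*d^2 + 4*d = (d)*(d^2 + 4*d + 4) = d*(d + 2)*(d + 2)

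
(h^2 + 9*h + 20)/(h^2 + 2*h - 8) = (h + 5)/(h - 2)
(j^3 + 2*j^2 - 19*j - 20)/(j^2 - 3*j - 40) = (j^2 - 3*j - 4)/(j - 8)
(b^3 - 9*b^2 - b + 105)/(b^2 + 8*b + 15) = (b^2 - 12*b + 35)/(b + 5)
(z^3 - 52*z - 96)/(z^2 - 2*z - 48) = z + 2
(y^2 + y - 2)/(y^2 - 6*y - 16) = (y - 1)/(y - 8)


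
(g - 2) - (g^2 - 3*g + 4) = -g^2 + 4*g - 6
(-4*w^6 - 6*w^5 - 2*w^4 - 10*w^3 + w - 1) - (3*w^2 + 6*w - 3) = -4*w^6 - 6*w^5 - 2*w^4 - 10*w^3 - 3*w^2 - 5*w + 2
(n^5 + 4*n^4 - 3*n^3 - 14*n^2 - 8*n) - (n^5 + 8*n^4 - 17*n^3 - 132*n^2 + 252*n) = -4*n^4 + 14*n^3 + 118*n^2 - 260*n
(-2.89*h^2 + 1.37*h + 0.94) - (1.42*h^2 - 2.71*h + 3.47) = -4.31*h^2 + 4.08*h - 2.53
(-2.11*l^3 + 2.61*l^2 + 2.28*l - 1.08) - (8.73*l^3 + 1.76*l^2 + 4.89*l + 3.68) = -10.84*l^3 + 0.85*l^2 - 2.61*l - 4.76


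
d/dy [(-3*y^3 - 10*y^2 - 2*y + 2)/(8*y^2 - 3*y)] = 2*(-12*y^4 + 9*y^3 + 23*y^2 - 16*y + 3)/(y^2*(64*y^2 - 48*y + 9))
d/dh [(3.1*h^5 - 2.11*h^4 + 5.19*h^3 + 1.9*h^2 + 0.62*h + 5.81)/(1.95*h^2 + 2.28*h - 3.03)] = (18.135*h^6 + 20.043*h^5 - 51.2769*h^4 + 49.2396*h^3 - 44.0541*h^2 - 34.173*h - 15.1254)/(3.8025*h^4 + 8.892*h^3 - 6.6186*h^2 - 13.8168*h + 9.1809)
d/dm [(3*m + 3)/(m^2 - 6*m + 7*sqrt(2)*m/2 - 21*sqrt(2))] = 6*(2*m^2 - 12*m + 7*sqrt(2)*m - (m + 1)*(4*m - 12 + 7*sqrt(2)) - 42*sqrt(2))/(2*m^2 - 12*m + 7*sqrt(2)*m - 42*sqrt(2))^2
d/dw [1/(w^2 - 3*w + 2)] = (3 - 2*w)/(w^2 - 3*w + 2)^2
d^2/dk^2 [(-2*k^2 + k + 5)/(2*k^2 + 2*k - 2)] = 3*(k^3 + 3*k^2 + 6*k + 3)/(k^6 + 3*k^5 - 5*k^3 + 3*k - 1)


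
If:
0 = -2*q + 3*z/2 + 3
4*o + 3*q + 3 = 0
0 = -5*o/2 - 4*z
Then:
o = -240/83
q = 237/83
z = 150/83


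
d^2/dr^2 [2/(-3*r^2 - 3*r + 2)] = 12*(3*r^2 + 3*r - 3*(2*r + 1)^2 - 2)/(3*r^2 + 3*r - 2)^3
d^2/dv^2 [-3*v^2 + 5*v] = -6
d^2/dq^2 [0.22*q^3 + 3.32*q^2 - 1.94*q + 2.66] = 1.32*q + 6.64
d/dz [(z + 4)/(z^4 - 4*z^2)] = (z*(z^2 - 4) - 4*(z + 4)*(z^2 - 2))/(z^3*(z^2 - 4)^2)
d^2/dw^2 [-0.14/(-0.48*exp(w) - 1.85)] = (0.032256*exp(w) - 0.12432)*exp(w)/(0.48*exp(w) + 1.85)^3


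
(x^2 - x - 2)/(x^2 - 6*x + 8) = (x + 1)/(x - 4)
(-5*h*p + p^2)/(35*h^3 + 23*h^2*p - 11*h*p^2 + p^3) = p/(-7*h^2 - 6*h*p + p^2)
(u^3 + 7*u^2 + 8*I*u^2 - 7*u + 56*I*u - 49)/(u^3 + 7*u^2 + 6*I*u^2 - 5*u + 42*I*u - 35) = (u + 7*I)/(u + 5*I)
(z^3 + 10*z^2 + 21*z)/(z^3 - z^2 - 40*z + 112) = z*(z + 3)/(z^2 - 8*z + 16)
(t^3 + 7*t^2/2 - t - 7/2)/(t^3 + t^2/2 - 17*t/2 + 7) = (t + 1)/(t - 2)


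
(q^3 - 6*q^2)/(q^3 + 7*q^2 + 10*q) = q*(q - 6)/(q^2 + 7*q + 10)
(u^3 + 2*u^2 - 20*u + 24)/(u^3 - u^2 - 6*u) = (-u^3 - 2*u^2 + 20*u - 24)/(u*(-u^2 + u + 6))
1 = 1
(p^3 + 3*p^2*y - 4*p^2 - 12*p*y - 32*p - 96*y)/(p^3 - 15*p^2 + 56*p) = (p^2 + 3*p*y + 4*p + 12*y)/(p*(p - 7))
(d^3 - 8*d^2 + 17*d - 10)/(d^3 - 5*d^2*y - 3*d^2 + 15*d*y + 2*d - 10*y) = (5 - d)/(-d + 5*y)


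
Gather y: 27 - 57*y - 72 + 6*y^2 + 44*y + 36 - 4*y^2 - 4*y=2*y^2 - 17*y - 9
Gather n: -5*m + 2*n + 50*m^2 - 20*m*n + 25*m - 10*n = 50*m^2 + 20*m + n*(-20*m - 8)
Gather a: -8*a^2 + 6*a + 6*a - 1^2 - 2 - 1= -8*a^2 + 12*a - 4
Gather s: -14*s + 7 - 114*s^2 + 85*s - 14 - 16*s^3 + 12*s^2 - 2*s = -16*s^3 - 102*s^2 + 69*s - 7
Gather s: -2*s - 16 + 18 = 2 - 2*s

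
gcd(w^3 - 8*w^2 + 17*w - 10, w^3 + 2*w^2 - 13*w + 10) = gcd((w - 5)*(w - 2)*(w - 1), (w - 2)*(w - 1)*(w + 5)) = w^2 - 3*w + 2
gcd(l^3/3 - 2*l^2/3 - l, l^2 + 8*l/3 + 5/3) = l + 1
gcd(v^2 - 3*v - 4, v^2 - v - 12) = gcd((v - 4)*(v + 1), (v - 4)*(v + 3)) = v - 4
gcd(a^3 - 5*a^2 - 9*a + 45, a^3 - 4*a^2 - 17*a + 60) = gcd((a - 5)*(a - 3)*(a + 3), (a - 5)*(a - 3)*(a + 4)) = a^2 - 8*a + 15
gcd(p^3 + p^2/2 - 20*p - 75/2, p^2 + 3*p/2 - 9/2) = p + 3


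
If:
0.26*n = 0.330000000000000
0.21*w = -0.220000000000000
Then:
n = 1.27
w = -1.05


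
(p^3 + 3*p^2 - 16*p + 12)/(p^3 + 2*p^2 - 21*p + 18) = (p - 2)/(p - 3)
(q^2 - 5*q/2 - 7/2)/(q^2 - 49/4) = 2*(q + 1)/(2*q + 7)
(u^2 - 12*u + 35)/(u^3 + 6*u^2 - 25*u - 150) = (u - 7)/(u^2 + 11*u + 30)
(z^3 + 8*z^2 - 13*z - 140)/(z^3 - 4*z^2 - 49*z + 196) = (z + 5)/(z - 7)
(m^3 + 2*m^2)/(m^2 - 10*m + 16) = m^2*(m + 2)/(m^2 - 10*m + 16)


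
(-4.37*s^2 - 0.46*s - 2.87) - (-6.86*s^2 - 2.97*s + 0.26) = 2.49*s^2 + 2.51*s - 3.13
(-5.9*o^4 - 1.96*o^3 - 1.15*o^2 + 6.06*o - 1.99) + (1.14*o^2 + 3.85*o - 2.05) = -5.9*o^4 - 1.96*o^3 - 0.01*o^2 + 9.91*o - 4.04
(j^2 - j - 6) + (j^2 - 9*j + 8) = 2*j^2 - 10*j + 2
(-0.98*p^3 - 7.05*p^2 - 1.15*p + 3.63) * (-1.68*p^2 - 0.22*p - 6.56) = 1.6464*p^5 + 12.0596*p^4 + 9.9118*p^3 + 40.4026*p^2 + 6.7454*p - 23.8128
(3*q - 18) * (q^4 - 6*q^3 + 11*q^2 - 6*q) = 3*q^5 - 36*q^4 + 141*q^3 - 216*q^2 + 108*q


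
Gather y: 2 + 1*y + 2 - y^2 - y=4 - y^2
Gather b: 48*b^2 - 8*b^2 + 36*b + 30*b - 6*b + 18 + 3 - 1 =40*b^2 + 60*b + 20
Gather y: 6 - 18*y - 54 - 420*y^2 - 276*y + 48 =-420*y^2 - 294*y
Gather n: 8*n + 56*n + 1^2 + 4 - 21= 64*n - 16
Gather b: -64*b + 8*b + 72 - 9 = 63 - 56*b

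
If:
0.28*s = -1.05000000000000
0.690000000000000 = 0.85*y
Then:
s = -3.75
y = 0.81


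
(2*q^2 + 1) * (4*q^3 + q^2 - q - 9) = 8*q^5 + 2*q^4 + 2*q^3 - 17*q^2 - q - 9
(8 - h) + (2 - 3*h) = 10 - 4*h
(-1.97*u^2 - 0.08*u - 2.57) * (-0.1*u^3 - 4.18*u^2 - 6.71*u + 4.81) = 0.197*u^5 + 8.2426*u^4 + 13.8101*u^3 + 1.8037*u^2 + 16.8599*u - 12.3617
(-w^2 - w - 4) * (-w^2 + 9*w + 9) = w^4 - 8*w^3 - 14*w^2 - 45*w - 36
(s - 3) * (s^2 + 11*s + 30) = s^3 + 8*s^2 - 3*s - 90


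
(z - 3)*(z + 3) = z^2 - 9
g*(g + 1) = g^2 + g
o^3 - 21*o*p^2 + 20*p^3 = (o - 4*p)*(o - p)*(o + 5*p)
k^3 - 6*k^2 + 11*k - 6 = (k - 3)*(k - 2)*(k - 1)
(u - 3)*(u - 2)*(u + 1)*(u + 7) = u^4 + 3*u^3 - 27*u^2 + 13*u + 42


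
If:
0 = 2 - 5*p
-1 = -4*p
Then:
No Solution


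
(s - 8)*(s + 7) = s^2 - s - 56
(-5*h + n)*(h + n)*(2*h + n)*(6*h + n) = -60*h^4 - 88*h^3*n - 25*h^2*n^2 + 4*h*n^3 + n^4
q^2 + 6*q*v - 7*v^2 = (q - v)*(q + 7*v)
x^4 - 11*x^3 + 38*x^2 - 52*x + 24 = (x - 6)*(x - 2)^2*(x - 1)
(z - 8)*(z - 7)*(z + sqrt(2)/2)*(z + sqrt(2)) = z^4 - 15*z^3 + 3*sqrt(2)*z^3/2 - 45*sqrt(2)*z^2/2 + 57*z^2 - 15*z + 84*sqrt(2)*z + 56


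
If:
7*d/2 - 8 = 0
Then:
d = 16/7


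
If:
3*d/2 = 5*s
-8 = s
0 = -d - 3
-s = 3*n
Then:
No Solution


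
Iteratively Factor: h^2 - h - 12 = (h + 3)*(h - 4)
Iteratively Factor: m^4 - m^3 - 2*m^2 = (m + 1)*(m^3 - 2*m^2) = m*(m + 1)*(m^2 - 2*m) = m^2*(m + 1)*(m - 2)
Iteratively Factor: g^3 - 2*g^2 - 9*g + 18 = (g - 3)*(g^2 + g - 6) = (g - 3)*(g - 2)*(g + 3)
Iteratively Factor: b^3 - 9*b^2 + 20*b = (b - 5)*(b^2 - 4*b) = (b - 5)*(b - 4)*(b)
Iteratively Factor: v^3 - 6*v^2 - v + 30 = (v + 2)*(v^2 - 8*v + 15) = (v - 5)*(v + 2)*(v - 3)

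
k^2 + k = k*(k + 1)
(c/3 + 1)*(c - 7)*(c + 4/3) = c^3/3 - 8*c^2/9 - 79*c/9 - 28/3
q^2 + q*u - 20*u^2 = (q - 4*u)*(q + 5*u)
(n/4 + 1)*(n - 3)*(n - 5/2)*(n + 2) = n^4/4 + n^3/8 - 35*n^2/8 + n/4 + 15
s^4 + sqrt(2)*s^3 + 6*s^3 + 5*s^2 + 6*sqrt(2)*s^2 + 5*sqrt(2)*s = s*(s + 1)*(s + 5)*(s + sqrt(2))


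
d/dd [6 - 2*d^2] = -4*d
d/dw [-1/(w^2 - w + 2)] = (2*w - 1)/(w^2 - w + 2)^2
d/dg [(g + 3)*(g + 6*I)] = 2*g + 3 + 6*I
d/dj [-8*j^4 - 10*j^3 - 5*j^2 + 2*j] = -32*j^3 - 30*j^2 - 10*j + 2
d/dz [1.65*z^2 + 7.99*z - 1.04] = 3.3*z + 7.99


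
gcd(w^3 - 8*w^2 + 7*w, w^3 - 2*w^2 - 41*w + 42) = w^2 - 8*w + 7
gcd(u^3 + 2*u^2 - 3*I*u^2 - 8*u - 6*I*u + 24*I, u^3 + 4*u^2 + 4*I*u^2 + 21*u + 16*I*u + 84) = u^2 + u*(4 - 3*I) - 12*I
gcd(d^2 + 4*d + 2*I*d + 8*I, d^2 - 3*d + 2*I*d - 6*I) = d + 2*I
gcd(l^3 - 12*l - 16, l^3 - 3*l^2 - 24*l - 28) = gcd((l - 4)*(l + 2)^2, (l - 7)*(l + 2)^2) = l^2 + 4*l + 4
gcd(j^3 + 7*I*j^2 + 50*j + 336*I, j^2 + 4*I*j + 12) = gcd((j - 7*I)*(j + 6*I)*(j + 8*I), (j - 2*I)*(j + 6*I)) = j + 6*I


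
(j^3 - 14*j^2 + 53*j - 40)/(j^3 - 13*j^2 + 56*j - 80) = (j^2 - 9*j + 8)/(j^2 - 8*j + 16)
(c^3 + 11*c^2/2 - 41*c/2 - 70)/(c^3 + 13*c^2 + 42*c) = (c^2 - 3*c/2 - 10)/(c*(c + 6))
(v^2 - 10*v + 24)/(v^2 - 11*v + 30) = (v - 4)/(v - 5)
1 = 1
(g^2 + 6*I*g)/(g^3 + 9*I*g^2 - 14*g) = (g + 6*I)/(g^2 + 9*I*g - 14)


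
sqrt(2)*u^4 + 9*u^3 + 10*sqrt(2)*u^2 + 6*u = u*(u + sqrt(2))*(u + 3*sqrt(2))*(sqrt(2)*u + 1)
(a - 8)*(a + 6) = a^2 - 2*a - 48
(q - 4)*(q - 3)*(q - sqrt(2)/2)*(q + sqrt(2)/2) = q^4 - 7*q^3 + 23*q^2/2 + 7*q/2 - 6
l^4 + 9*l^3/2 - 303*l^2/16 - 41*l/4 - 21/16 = (l - 3)*(l + 1/4)^2*(l + 7)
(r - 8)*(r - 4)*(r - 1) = r^3 - 13*r^2 + 44*r - 32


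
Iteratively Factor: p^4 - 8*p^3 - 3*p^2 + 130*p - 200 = (p - 5)*(p^3 - 3*p^2 - 18*p + 40) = (p - 5)*(p + 4)*(p^2 - 7*p + 10) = (p - 5)*(p - 2)*(p + 4)*(p - 5)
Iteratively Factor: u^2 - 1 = (u - 1)*(u + 1)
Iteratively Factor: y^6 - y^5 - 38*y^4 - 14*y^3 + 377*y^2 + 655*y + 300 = (y + 1)*(y^5 - 2*y^4 - 36*y^3 + 22*y^2 + 355*y + 300) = (y + 1)*(y + 4)*(y^4 - 6*y^3 - 12*y^2 + 70*y + 75) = (y + 1)^2*(y + 4)*(y^3 - 7*y^2 - 5*y + 75) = (y - 5)*(y + 1)^2*(y + 4)*(y^2 - 2*y - 15) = (y - 5)*(y + 1)^2*(y + 3)*(y + 4)*(y - 5)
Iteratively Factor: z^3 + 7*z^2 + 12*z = (z + 3)*(z^2 + 4*z) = (z + 3)*(z + 4)*(z)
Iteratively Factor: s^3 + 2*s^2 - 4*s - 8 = (s + 2)*(s^2 - 4) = (s - 2)*(s + 2)*(s + 2)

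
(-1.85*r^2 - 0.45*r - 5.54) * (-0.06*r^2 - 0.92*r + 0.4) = 0.111*r^4 + 1.729*r^3 + 0.00639999999999991*r^2 + 4.9168*r - 2.216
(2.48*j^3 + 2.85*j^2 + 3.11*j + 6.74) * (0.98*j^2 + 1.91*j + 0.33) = 2.4304*j^5 + 7.5298*j^4 + 9.3097*j^3 + 13.4858*j^2 + 13.8997*j + 2.2242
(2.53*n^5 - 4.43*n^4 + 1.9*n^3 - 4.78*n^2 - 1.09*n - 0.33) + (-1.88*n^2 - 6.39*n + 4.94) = 2.53*n^5 - 4.43*n^4 + 1.9*n^3 - 6.66*n^2 - 7.48*n + 4.61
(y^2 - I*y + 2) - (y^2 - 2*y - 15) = 2*y - I*y + 17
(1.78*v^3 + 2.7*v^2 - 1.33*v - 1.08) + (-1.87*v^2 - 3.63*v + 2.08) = 1.78*v^3 + 0.83*v^2 - 4.96*v + 1.0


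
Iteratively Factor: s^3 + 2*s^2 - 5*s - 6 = (s - 2)*(s^2 + 4*s + 3) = (s - 2)*(s + 1)*(s + 3)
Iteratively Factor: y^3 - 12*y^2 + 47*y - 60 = (y - 3)*(y^2 - 9*y + 20) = (y - 5)*(y - 3)*(y - 4)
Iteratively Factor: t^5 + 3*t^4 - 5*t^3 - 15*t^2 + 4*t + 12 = (t - 2)*(t^4 + 5*t^3 + 5*t^2 - 5*t - 6) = (t - 2)*(t + 1)*(t^3 + 4*t^2 + t - 6) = (t - 2)*(t + 1)*(t + 3)*(t^2 + t - 2) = (t - 2)*(t - 1)*(t + 1)*(t + 3)*(t + 2)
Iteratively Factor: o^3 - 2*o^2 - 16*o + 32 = (o - 2)*(o^2 - 16) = (o - 4)*(o - 2)*(o + 4)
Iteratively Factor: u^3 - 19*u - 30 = (u + 2)*(u^2 - 2*u - 15) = (u - 5)*(u + 2)*(u + 3)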